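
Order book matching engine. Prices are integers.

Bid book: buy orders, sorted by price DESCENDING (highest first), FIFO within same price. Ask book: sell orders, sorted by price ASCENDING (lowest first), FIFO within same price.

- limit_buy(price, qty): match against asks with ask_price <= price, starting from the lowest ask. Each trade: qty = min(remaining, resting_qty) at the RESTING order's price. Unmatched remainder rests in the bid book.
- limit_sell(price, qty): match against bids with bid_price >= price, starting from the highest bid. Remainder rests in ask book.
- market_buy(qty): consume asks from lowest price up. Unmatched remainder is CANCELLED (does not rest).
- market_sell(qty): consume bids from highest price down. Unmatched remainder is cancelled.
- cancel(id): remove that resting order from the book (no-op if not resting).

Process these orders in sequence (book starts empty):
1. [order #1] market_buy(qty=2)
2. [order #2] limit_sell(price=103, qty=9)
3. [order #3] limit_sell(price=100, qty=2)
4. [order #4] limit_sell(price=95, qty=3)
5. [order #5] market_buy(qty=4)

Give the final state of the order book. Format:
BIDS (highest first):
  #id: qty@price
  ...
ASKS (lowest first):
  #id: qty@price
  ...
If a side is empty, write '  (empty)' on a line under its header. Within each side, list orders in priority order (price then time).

After op 1 [order #1] market_buy(qty=2): fills=none; bids=[-] asks=[-]
After op 2 [order #2] limit_sell(price=103, qty=9): fills=none; bids=[-] asks=[#2:9@103]
After op 3 [order #3] limit_sell(price=100, qty=2): fills=none; bids=[-] asks=[#3:2@100 #2:9@103]
After op 4 [order #4] limit_sell(price=95, qty=3): fills=none; bids=[-] asks=[#4:3@95 #3:2@100 #2:9@103]
After op 5 [order #5] market_buy(qty=4): fills=#5x#4:3@95 #5x#3:1@100; bids=[-] asks=[#3:1@100 #2:9@103]

Answer: BIDS (highest first):
  (empty)
ASKS (lowest first):
  #3: 1@100
  #2: 9@103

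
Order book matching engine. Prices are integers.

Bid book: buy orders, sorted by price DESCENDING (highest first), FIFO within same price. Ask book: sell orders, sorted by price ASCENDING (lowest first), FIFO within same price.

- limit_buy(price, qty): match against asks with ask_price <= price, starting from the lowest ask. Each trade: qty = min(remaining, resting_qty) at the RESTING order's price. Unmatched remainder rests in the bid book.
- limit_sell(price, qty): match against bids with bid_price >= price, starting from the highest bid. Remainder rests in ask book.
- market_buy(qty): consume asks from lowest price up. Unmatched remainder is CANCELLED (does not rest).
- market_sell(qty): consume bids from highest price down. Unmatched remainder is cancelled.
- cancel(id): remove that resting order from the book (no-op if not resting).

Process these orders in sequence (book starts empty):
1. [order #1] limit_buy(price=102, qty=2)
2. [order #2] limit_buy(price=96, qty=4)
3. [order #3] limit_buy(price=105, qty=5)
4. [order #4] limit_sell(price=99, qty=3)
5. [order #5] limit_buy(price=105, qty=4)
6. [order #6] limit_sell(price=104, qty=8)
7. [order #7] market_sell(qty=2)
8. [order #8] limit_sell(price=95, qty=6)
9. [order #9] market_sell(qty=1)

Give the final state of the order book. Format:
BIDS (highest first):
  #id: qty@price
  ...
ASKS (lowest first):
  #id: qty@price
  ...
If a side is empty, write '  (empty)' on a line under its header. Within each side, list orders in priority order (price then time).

Answer: BIDS (highest first):
  (empty)
ASKS (lowest first):
  #8: 2@95
  #6: 2@104

Derivation:
After op 1 [order #1] limit_buy(price=102, qty=2): fills=none; bids=[#1:2@102] asks=[-]
After op 2 [order #2] limit_buy(price=96, qty=4): fills=none; bids=[#1:2@102 #2:4@96] asks=[-]
After op 3 [order #3] limit_buy(price=105, qty=5): fills=none; bids=[#3:5@105 #1:2@102 #2:4@96] asks=[-]
After op 4 [order #4] limit_sell(price=99, qty=3): fills=#3x#4:3@105; bids=[#3:2@105 #1:2@102 #2:4@96] asks=[-]
After op 5 [order #5] limit_buy(price=105, qty=4): fills=none; bids=[#3:2@105 #5:4@105 #1:2@102 #2:4@96] asks=[-]
After op 6 [order #6] limit_sell(price=104, qty=8): fills=#3x#6:2@105 #5x#6:4@105; bids=[#1:2@102 #2:4@96] asks=[#6:2@104]
After op 7 [order #7] market_sell(qty=2): fills=#1x#7:2@102; bids=[#2:4@96] asks=[#6:2@104]
After op 8 [order #8] limit_sell(price=95, qty=6): fills=#2x#8:4@96; bids=[-] asks=[#8:2@95 #6:2@104]
After op 9 [order #9] market_sell(qty=1): fills=none; bids=[-] asks=[#8:2@95 #6:2@104]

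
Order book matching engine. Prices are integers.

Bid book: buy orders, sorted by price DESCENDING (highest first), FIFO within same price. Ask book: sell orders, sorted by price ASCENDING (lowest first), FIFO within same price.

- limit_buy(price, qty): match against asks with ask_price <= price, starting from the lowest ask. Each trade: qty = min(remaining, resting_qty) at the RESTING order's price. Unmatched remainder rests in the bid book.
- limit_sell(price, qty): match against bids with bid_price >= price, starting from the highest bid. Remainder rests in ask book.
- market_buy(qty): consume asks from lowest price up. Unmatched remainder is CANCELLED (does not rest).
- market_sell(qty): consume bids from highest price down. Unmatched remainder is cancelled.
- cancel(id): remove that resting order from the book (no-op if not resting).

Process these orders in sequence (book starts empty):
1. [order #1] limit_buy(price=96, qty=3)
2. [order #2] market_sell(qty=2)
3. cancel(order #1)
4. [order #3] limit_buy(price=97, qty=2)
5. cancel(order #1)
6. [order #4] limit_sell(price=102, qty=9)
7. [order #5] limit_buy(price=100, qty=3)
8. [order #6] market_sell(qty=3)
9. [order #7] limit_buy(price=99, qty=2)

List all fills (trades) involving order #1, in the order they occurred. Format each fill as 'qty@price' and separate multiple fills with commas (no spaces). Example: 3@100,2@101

Answer: 2@96

Derivation:
After op 1 [order #1] limit_buy(price=96, qty=3): fills=none; bids=[#1:3@96] asks=[-]
After op 2 [order #2] market_sell(qty=2): fills=#1x#2:2@96; bids=[#1:1@96] asks=[-]
After op 3 cancel(order #1): fills=none; bids=[-] asks=[-]
After op 4 [order #3] limit_buy(price=97, qty=2): fills=none; bids=[#3:2@97] asks=[-]
After op 5 cancel(order #1): fills=none; bids=[#3:2@97] asks=[-]
After op 6 [order #4] limit_sell(price=102, qty=9): fills=none; bids=[#3:2@97] asks=[#4:9@102]
After op 7 [order #5] limit_buy(price=100, qty=3): fills=none; bids=[#5:3@100 #3:2@97] asks=[#4:9@102]
After op 8 [order #6] market_sell(qty=3): fills=#5x#6:3@100; bids=[#3:2@97] asks=[#4:9@102]
After op 9 [order #7] limit_buy(price=99, qty=2): fills=none; bids=[#7:2@99 #3:2@97] asks=[#4:9@102]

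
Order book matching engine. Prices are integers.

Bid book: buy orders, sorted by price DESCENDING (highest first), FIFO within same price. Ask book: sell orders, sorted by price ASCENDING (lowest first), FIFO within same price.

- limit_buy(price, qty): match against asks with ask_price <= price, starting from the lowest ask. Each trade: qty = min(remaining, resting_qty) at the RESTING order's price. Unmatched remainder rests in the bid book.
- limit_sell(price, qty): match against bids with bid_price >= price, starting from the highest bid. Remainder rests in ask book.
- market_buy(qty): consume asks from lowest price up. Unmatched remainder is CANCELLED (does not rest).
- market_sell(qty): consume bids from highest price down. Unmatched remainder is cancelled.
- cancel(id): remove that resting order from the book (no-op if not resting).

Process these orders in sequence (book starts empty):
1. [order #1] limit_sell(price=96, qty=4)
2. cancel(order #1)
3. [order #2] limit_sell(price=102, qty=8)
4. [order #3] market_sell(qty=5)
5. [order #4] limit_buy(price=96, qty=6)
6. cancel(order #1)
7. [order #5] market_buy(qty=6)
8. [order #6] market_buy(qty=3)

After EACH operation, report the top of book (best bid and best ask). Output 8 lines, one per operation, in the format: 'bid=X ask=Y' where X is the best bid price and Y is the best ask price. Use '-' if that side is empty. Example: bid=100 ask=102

Answer: bid=- ask=96
bid=- ask=-
bid=- ask=102
bid=- ask=102
bid=96 ask=102
bid=96 ask=102
bid=96 ask=102
bid=96 ask=-

Derivation:
After op 1 [order #1] limit_sell(price=96, qty=4): fills=none; bids=[-] asks=[#1:4@96]
After op 2 cancel(order #1): fills=none; bids=[-] asks=[-]
After op 3 [order #2] limit_sell(price=102, qty=8): fills=none; bids=[-] asks=[#2:8@102]
After op 4 [order #3] market_sell(qty=5): fills=none; bids=[-] asks=[#2:8@102]
After op 5 [order #4] limit_buy(price=96, qty=6): fills=none; bids=[#4:6@96] asks=[#2:8@102]
After op 6 cancel(order #1): fills=none; bids=[#4:6@96] asks=[#2:8@102]
After op 7 [order #5] market_buy(qty=6): fills=#5x#2:6@102; bids=[#4:6@96] asks=[#2:2@102]
After op 8 [order #6] market_buy(qty=3): fills=#6x#2:2@102; bids=[#4:6@96] asks=[-]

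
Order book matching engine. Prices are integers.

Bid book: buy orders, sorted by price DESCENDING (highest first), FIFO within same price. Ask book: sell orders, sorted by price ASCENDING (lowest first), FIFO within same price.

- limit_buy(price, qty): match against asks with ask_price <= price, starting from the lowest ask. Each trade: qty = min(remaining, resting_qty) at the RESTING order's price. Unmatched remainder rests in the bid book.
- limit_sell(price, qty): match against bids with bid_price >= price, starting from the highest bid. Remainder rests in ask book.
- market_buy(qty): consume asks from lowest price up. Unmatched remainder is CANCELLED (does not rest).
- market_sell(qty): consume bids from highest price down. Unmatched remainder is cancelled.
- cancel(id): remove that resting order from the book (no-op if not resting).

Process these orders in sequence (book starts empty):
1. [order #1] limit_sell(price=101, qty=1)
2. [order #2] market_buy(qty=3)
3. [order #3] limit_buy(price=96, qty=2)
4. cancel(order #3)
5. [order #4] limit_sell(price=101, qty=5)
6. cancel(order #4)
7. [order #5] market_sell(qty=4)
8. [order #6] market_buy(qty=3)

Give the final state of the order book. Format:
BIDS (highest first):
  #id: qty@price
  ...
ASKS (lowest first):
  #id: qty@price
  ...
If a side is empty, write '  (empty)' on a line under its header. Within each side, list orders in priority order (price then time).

After op 1 [order #1] limit_sell(price=101, qty=1): fills=none; bids=[-] asks=[#1:1@101]
After op 2 [order #2] market_buy(qty=3): fills=#2x#1:1@101; bids=[-] asks=[-]
After op 3 [order #3] limit_buy(price=96, qty=2): fills=none; bids=[#3:2@96] asks=[-]
After op 4 cancel(order #3): fills=none; bids=[-] asks=[-]
After op 5 [order #4] limit_sell(price=101, qty=5): fills=none; bids=[-] asks=[#4:5@101]
After op 6 cancel(order #4): fills=none; bids=[-] asks=[-]
After op 7 [order #5] market_sell(qty=4): fills=none; bids=[-] asks=[-]
After op 8 [order #6] market_buy(qty=3): fills=none; bids=[-] asks=[-]

Answer: BIDS (highest first):
  (empty)
ASKS (lowest first):
  (empty)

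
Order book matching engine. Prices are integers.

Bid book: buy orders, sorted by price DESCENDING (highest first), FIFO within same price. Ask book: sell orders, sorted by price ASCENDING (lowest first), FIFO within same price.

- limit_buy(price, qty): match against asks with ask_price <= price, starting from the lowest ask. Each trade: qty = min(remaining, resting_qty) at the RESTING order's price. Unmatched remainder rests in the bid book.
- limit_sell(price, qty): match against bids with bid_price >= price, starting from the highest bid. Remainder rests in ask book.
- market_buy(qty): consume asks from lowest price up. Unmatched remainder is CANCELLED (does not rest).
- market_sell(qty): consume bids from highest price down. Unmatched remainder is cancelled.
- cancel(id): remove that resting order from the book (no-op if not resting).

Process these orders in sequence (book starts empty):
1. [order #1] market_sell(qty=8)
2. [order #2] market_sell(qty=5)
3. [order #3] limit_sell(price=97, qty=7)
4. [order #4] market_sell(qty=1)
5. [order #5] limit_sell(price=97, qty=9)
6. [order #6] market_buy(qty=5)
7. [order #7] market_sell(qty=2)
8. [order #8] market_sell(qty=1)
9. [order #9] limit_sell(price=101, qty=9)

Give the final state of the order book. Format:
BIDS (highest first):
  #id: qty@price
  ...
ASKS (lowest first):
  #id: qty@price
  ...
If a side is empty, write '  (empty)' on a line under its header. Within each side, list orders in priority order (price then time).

Answer: BIDS (highest first):
  (empty)
ASKS (lowest first):
  #3: 2@97
  #5: 9@97
  #9: 9@101

Derivation:
After op 1 [order #1] market_sell(qty=8): fills=none; bids=[-] asks=[-]
After op 2 [order #2] market_sell(qty=5): fills=none; bids=[-] asks=[-]
After op 3 [order #3] limit_sell(price=97, qty=7): fills=none; bids=[-] asks=[#3:7@97]
After op 4 [order #4] market_sell(qty=1): fills=none; bids=[-] asks=[#3:7@97]
After op 5 [order #5] limit_sell(price=97, qty=9): fills=none; bids=[-] asks=[#3:7@97 #5:9@97]
After op 6 [order #6] market_buy(qty=5): fills=#6x#3:5@97; bids=[-] asks=[#3:2@97 #5:9@97]
After op 7 [order #7] market_sell(qty=2): fills=none; bids=[-] asks=[#3:2@97 #5:9@97]
After op 8 [order #8] market_sell(qty=1): fills=none; bids=[-] asks=[#3:2@97 #5:9@97]
After op 9 [order #9] limit_sell(price=101, qty=9): fills=none; bids=[-] asks=[#3:2@97 #5:9@97 #9:9@101]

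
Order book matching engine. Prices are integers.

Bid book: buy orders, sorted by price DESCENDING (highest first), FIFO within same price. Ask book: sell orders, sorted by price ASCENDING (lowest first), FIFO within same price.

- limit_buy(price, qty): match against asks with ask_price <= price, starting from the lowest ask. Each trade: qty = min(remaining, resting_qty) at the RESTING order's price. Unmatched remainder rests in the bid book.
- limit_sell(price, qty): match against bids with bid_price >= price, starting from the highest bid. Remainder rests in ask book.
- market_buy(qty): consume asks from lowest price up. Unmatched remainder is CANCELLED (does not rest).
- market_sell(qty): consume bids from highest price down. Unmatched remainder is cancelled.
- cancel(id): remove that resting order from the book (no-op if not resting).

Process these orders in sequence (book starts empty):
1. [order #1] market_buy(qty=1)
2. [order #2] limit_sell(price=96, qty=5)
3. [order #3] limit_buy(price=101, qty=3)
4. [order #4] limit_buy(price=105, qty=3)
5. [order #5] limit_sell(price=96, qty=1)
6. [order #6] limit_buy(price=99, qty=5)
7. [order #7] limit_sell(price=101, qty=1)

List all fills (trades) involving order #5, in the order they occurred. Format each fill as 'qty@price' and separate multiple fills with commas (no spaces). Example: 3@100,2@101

After op 1 [order #1] market_buy(qty=1): fills=none; bids=[-] asks=[-]
After op 2 [order #2] limit_sell(price=96, qty=5): fills=none; bids=[-] asks=[#2:5@96]
After op 3 [order #3] limit_buy(price=101, qty=3): fills=#3x#2:3@96; bids=[-] asks=[#2:2@96]
After op 4 [order #4] limit_buy(price=105, qty=3): fills=#4x#2:2@96; bids=[#4:1@105] asks=[-]
After op 5 [order #5] limit_sell(price=96, qty=1): fills=#4x#5:1@105; bids=[-] asks=[-]
After op 6 [order #6] limit_buy(price=99, qty=5): fills=none; bids=[#6:5@99] asks=[-]
After op 7 [order #7] limit_sell(price=101, qty=1): fills=none; bids=[#6:5@99] asks=[#7:1@101]

Answer: 1@105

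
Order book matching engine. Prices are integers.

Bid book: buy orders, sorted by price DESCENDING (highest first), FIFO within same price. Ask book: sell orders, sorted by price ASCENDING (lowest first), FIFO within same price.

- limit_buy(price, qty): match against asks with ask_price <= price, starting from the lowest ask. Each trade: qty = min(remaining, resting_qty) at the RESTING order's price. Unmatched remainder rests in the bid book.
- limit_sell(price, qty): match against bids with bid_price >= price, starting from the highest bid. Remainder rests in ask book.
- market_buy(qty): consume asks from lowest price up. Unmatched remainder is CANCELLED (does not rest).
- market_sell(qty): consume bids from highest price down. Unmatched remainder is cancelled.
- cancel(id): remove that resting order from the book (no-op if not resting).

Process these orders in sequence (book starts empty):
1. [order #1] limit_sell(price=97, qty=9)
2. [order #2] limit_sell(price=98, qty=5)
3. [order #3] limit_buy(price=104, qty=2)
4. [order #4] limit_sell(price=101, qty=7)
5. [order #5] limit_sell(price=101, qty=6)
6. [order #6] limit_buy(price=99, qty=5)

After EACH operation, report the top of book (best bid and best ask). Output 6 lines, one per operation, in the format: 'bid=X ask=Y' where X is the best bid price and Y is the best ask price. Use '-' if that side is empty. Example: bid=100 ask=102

Answer: bid=- ask=97
bid=- ask=97
bid=- ask=97
bid=- ask=97
bid=- ask=97
bid=- ask=97

Derivation:
After op 1 [order #1] limit_sell(price=97, qty=9): fills=none; bids=[-] asks=[#1:9@97]
After op 2 [order #2] limit_sell(price=98, qty=5): fills=none; bids=[-] asks=[#1:9@97 #2:5@98]
After op 3 [order #3] limit_buy(price=104, qty=2): fills=#3x#1:2@97; bids=[-] asks=[#1:7@97 #2:5@98]
After op 4 [order #4] limit_sell(price=101, qty=7): fills=none; bids=[-] asks=[#1:7@97 #2:5@98 #4:7@101]
After op 5 [order #5] limit_sell(price=101, qty=6): fills=none; bids=[-] asks=[#1:7@97 #2:5@98 #4:7@101 #5:6@101]
After op 6 [order #6] limit_buy(price=99, qty=5): fills=#6x#1:5@97; bids=[-] asks=[#1:2@97 #2:5@98 #4:7@101 #5:6@101]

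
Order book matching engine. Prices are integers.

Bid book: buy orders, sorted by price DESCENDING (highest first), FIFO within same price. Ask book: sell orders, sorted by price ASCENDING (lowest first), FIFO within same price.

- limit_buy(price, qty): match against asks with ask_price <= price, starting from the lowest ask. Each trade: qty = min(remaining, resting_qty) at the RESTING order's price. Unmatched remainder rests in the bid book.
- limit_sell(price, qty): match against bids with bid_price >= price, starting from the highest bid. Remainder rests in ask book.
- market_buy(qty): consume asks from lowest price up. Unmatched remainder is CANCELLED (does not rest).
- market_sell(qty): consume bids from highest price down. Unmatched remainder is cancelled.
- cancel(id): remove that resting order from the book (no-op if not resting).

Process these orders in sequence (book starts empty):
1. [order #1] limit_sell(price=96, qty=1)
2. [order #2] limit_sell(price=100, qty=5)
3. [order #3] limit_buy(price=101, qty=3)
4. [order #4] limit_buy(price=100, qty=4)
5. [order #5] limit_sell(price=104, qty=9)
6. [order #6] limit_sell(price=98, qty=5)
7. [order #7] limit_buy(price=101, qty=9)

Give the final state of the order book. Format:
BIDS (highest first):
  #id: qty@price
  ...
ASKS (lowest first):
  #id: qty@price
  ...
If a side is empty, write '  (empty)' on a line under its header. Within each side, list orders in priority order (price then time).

After op 1 [order #1] limit_sell(price=96, qty=1): fills=none; bids=[-] asks=[#1:1@96]
After op 2 [order #2] limit_sell(price=100, qty=5): fills=none; bids=[-] asks=[#1:1@96 #2:5@100]
After op 3 [order #3] limit_buy(price=101, qty=3): fills=#3x#1:1@96 #3x#2:2@100; bids=[-] asks=[#2:3@100]
After op 4 [order #4] limit_buy(price=100, qty=4): fills=#4x#2:3@100; bids=[#4:1@100] asks=[-]
After op 5 [order #5] limit_sell(price=104, qty=9): fills=none; bids=[#4:1@100] asks=[#5:9@104]
After op 6 [order #6] limit_sell(price=98, qty=5): fills=#4x#6:1@100; bids=[-] asks=[#6:4@98 #5:9@104]
After op 7 [order #7] limit_buy(price=101, qty=9): fills=#7x#6:4@98; bids=[#7:5@101] asks=[#5:9@104]

Answer: BIDS (highest first):
  #7: 5@101
ASKS (lowest first):
  #5: 9@104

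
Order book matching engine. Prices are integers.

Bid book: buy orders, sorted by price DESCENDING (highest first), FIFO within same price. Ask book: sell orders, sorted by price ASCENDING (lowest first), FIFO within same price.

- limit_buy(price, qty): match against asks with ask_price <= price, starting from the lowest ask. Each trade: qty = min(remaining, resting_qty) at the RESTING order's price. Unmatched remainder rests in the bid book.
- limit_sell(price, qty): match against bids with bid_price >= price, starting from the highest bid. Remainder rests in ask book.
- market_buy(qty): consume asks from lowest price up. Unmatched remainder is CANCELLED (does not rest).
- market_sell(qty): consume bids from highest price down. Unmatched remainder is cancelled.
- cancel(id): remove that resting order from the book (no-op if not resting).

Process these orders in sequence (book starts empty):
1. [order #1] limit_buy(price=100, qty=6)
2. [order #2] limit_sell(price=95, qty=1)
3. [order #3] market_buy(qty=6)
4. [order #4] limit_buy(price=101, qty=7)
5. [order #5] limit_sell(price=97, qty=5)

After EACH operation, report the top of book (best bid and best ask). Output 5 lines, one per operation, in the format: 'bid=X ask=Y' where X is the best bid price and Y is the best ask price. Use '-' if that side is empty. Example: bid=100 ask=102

After op 1 [order #1] limit_buy(price=100, qty=6): fills=none; bids=[#1:6@100] asks=[-]
After op 2 [order #2] limit_sell(price=95, qty=1): fills=#1x#2:1@100; bids=[#1:5@100] asks=[-]
After op 3 [order #3] market_buy(qty=6): fills=none; bids=[#1:5@100] asks=[-]
After op 4 [order #4] limit_buy(price=101, qty=7): fills=none; bids=[#4:7@101 #1:5@100] asks=[-]
After op 5 [order #5] limit_sell(price=97, qty=5): fills=#4x#5:5@101; bids=[#4:2@101 #1:5@100] asks=[-]

Answer: bid=100 ask=-
bid=100 ask=-
bid=100 ask=-
bid=101 ask=-
bid=101 ask=-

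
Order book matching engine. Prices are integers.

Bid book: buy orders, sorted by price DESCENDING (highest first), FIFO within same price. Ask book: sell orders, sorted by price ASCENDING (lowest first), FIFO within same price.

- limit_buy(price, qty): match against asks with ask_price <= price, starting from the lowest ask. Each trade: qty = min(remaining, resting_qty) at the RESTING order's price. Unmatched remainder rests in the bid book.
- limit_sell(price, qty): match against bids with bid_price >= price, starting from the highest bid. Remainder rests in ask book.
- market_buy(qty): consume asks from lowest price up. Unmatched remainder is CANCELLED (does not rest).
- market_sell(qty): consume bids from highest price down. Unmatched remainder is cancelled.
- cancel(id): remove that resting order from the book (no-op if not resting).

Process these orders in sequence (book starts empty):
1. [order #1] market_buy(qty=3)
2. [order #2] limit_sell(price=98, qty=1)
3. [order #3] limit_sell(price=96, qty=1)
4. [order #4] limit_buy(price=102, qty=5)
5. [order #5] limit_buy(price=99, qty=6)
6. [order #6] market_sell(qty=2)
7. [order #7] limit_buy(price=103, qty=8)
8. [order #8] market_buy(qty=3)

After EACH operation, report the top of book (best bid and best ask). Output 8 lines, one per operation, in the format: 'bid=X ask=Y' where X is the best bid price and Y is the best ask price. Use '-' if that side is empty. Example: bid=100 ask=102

After op 1 [order #1] market_buy(qty=3): fills=none; bids=[-] asks=[-]
After op 2 [order #2] limit_sell(price=98, qty=1): fills=none; bids=[-] asks=[#2:1@98]
After op 3 [order #3] limit_sell(price=96, qty=1): fills=none; bids=[-] asks=[#3:1@96 #2:1@98]
After op 4 [order #4] limit_buy(price=102, qty=5): fills=#4x#3:1@96 #4x#2:1@98; bids=[#4:3@102] asks=[-]
After op 5 [order #5] limit_buy(price=99, qty=6): fills=none; bids=[#4:3@102 #5:6@99] asks=[-]
After op 6 [order #6] market_sell(qty=2): fills=#4x#6:2@102; bids=[#4:1@102 #5:6@99] asks=[-]
After op 7 [order #7] limit_buy(price=103, qty=8): fills=none; bids=[#7:8@103 #4:1@102 #5:6@99] asks=[-]
After op 8 [order #8] market_buy(qty=3): fills=none; bids=[#7:8@103 #4:1@102 #5:6@99] asks=[-]

Answer: bid=- ask=-
bid=- ask=98
bid=- ask=96
bid=102 ask=-
bid=102 ask=-
bid=102 ask=-
bid=103 ask=-
bid=103 ask=-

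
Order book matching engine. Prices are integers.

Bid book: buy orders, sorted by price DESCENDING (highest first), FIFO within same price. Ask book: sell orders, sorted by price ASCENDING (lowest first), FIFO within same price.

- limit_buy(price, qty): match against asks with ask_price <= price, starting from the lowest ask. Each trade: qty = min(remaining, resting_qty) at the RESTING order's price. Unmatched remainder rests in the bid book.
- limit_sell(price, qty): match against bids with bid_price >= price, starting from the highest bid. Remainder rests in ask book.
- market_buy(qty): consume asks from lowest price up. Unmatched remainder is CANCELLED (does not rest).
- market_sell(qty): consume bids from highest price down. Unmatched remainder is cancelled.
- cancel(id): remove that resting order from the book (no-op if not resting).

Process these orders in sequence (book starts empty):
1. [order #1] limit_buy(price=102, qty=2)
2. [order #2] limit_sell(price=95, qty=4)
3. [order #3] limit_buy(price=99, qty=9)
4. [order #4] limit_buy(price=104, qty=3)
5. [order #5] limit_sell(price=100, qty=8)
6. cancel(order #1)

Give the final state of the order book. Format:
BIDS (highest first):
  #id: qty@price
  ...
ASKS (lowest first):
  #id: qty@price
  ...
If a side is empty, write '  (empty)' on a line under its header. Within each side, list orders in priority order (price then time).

After op 1 [order #1] limit_buy(price=102, qty=2): fills=none; bids=[#1:2@102] asks=[-]
After op 2 [order #2] limit_sell(price=95, qty=4): fills=#1x#2:2@102; bids=[-] asks=[#2:2@95]
After op 3 [order #3] limit_buy(price=99, qty=9): fills=#3x#2:2@95; bids=[#3:7@99] asks=[-]
After op 4 [order #4] limit_buy(price=104, qty=3): fills=none; bids=[#4:3@104 #3:7@99] asks=[-]
After op 5 [order #5] limit_sell(price=100, qty=8): fills=#4x#5:3@104; bids=[#3:7@99] asks=[#5:5@100]
After op 6 cancel(order #1): fills=none; bids=[#3:7@99] asks=[#5:5@100]

Answer: BIDS (highest first):
  #3: 7@99
ASKS (lowest first):
  #5: 5@100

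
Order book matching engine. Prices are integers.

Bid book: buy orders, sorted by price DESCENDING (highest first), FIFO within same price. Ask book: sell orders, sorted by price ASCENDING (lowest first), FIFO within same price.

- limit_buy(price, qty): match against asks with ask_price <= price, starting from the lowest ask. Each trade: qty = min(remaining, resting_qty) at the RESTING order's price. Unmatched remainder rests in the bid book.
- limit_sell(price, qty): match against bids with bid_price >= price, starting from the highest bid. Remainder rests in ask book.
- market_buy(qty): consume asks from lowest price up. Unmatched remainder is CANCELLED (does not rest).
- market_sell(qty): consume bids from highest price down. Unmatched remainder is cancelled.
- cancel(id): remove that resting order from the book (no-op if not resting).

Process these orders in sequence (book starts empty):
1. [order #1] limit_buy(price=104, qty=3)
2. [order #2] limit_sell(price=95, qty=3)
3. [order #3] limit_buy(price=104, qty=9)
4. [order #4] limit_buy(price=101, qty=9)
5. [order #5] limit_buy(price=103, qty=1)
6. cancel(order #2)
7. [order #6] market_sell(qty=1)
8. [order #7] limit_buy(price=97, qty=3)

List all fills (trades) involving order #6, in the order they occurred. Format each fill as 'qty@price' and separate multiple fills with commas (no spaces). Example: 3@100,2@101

Answer: 1@104

Derivation:
After op 1 [order #1] limit_buy(price=104, qty=3): fills=none; bids=[#1:3@104] asks=[-]
After op 2 [order #2] limit_sell(price=95, qty=3): fills=#1x#2:3@104; bids=[-] asks=[-]
After op 3 [order #3] limit_buy(price=104, qty=9): fills=none; bids=[#3:9@104] asks=[-]
After op 4 [order #4] limit_buy(price=101, qty=9): fills=none; bids=[#3:9@104 #4:9@101] asks=[-]
After op 5 [order #5] limit_buy(price=103, qty=1): fills=none; bids=[#3:9@104 #5:1@103 #4:9@101] asks=[-]
After op 6 cancel(order #2): fills=none; bids=[#3:9@104 #5:1@103 #4:9@101] asks=[-]
After op 7 [order #6] market_sell(qty=1): fills=#3x#6:1@104; bids=[#3:8@104 #5:1@103 #4:9@101] asks=[-]
After op 8 [order #7] limit_buy(price=97, qty=3): fills=none; bids=[#3:8@104 #5:1@103 #4:9@101 #7:3@97] asks=[-]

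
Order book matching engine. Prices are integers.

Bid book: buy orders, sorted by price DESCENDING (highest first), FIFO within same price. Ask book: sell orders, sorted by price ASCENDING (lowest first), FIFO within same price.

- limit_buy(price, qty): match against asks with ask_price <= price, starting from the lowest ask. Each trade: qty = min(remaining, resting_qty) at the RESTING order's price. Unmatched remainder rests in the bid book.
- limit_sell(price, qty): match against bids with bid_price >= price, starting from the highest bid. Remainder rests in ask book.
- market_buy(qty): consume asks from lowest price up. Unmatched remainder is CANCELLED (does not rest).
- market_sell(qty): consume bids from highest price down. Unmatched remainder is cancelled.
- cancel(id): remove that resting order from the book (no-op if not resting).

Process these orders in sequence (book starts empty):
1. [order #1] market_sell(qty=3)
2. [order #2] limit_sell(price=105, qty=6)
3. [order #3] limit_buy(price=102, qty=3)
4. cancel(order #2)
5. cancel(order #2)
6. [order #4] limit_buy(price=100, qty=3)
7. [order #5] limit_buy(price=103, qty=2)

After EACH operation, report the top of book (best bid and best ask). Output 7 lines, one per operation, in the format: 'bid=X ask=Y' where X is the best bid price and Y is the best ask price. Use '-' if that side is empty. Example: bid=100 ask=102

After op 1 [order #1] market_sell(qty=3): fills=none; bids=[-] asks=[-]
After op 2 [order #2] limit_sell(price=105, qty=6): fills=none; bids=[-] asks=[#2:6@105]
After op 3 [order #3] limit_buy(price=102, qty=3): fills=none; bids=[#3:3@102] asks=[#2:6@105]
After op 4 cancel(order #2): fills=none; bids=[#3:3@102] asks=[-]
After op 5 cancel(order #2): fills=none; bids=[#3:3@102] asks=[-]
After op 6 [order #4] limit_buy(price=100, qty=3): fills=none; bids=[#3:3@102 #4:3@100] asks=[-]
After op 7 [order #5] limit_buy(price=103, qty=2): fills=none; bids=[#5:2@103 #3:3@102 #4:3@100] asks=[-]

Answer: bid=- ask=-
bid=- ask=105
bid=102 ask=105
bid=102 ask=-
bid=102 ask=-
bid=102 ask=-
bid=103 ask=-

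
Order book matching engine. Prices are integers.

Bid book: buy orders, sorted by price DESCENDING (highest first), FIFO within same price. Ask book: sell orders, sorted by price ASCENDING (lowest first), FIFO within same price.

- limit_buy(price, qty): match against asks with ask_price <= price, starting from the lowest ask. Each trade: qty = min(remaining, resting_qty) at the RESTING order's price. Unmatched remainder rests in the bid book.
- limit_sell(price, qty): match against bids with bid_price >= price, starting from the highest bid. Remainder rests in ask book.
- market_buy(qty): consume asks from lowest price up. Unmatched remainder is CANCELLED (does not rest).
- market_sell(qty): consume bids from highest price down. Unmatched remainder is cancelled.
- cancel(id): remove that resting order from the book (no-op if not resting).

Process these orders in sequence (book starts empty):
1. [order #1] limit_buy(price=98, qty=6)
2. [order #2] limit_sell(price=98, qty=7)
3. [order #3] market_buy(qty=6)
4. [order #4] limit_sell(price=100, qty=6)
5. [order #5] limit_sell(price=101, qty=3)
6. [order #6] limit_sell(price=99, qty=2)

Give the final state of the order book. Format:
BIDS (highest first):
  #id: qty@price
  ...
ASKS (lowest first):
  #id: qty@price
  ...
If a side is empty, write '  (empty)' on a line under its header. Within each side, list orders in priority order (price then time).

Answer: BIDS (highest first):
  (empty)
ASKS (lowest first):
  #6: 2@99
  #4: 6@100
  #5: 3@101

Derivation:
After op 1 [order #1] limit_buy(price=98, qty=6): fills=none; bids=[#1:6@98] asks=[-]
After op 2 [order #2] limit_sell(price=98, qty=7): fills=#1x#2:6@98; bids=[-] asks=[#2:1@98]
After op 3 [order #3] market_buy(qty=6): fills=#3x#2:1@98; bids=[-] asks=[-]
After op 4 [order #4] limit_sell(price=100, qty=6): fills=none; bids=[-] asks=[#4:6@100]
After op 5 [order #5] limit_sell(price=101, qty=3): fills=none; bids=[-] asks=[#4:6@100 #5:3@101]
After op 6 [order #6] limit_sell(price=99, qty=2): fills=none; bids=[-] asks=[#6:2@99 #4:6@100 #5:3@101]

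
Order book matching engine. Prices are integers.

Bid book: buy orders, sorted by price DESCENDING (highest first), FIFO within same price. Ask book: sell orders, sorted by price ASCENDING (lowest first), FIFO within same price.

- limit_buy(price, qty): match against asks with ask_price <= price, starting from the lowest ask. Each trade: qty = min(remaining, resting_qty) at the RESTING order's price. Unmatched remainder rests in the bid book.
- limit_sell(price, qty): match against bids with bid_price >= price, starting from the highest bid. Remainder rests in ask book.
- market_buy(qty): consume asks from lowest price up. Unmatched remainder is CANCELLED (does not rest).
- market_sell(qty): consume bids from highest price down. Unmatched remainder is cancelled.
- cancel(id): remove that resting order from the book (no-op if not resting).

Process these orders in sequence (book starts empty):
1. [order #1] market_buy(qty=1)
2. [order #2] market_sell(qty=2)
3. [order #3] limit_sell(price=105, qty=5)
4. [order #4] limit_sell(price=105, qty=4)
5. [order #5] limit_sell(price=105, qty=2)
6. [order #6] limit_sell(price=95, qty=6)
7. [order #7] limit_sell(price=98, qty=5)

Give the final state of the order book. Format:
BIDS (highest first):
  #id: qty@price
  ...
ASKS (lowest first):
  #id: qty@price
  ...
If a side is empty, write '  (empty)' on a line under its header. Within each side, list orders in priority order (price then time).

Answer: BIDS (highest first):
  (empty)
ASKS (lowest first):
  #6: 6@95
  #7: 5@98
  #3: 5@105
  #4: 4@105
  #5: 2@105

Derivation:
After op 1 [order #1] market_buy(qty=1): fills=none; bids=[-] asks=[-]
After op 2 [order #2] market_sell(qty=2): fills=none; bids=[-] asks=[-]
After op 3 [order #3] limit_sell(price=105, qty=5): fills=none; bids=[-] asks=[#3:5@105]
After op 4 [order #4] limit_sell(price=105, qty=4): fills=none; bids=[-] asks=[#3:5@105 #4:4@105]
After op 5 [order #5] limit_sell(price=105, qty=2): fills=none; bids=[-] asks=[#3:5@105 #4:4@105 #5:2@105]
After op 6 [order #6] limit_sell(price=95, qty=6): fills=none; bids=[-] asks=[#6:6@95 #3:5@105 #4:4@105 #5:2@105]
After op 7 [order #7] limit_sell(price=98, qty=5): fills=none; bids=[-] asks=[#6:6@95 #7:5@98 #3:5@105 #4:4@105 #5:2@105]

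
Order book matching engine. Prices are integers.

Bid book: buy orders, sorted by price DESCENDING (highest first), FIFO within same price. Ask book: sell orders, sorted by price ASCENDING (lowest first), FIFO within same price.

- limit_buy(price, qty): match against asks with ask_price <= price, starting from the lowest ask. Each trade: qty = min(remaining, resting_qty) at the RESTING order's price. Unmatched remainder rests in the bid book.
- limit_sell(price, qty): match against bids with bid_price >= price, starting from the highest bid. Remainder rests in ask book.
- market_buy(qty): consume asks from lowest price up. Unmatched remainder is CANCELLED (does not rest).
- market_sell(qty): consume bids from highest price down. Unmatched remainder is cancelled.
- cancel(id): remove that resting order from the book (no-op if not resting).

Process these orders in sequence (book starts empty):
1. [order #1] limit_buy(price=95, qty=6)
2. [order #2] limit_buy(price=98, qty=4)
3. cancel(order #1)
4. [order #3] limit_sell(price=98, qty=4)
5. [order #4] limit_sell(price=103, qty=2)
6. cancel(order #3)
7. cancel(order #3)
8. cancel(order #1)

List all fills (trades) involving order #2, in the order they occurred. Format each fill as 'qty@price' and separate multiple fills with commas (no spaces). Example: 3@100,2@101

After op 1 [order #1] limit_buy(price=95, qty=6): fills=none; bids=[#1:6@95] asks=[-]
After op 2 [order #2] limit_buy(price=98, qty=4): fills=none; bids=[#2:4@98 #1:6@95] asks=[-]
After op 3 cancel(order #1): fills=none; bids=[#2:4@98] asks=[-]
After op 4 [order #3] limit_sell(price=98, qty=4): fills=#2x#3:4@98; bids=[-] asks=[-]
After op 5 [order #4] limit_sell(price=103, qty=2): fills=none; bids=[-] asks=[#4:2@103]
After op 6 cancel(order #3): fills=none; bids=[-] asks=[#4:2@103]
After op 7 cancel(order #3): fills=none; bids=[-] asks=[#4:2@103]
After op 8 cancel(order #1): fills=none; bids=[-] asks=[#4:2@103]

Answer: 4@98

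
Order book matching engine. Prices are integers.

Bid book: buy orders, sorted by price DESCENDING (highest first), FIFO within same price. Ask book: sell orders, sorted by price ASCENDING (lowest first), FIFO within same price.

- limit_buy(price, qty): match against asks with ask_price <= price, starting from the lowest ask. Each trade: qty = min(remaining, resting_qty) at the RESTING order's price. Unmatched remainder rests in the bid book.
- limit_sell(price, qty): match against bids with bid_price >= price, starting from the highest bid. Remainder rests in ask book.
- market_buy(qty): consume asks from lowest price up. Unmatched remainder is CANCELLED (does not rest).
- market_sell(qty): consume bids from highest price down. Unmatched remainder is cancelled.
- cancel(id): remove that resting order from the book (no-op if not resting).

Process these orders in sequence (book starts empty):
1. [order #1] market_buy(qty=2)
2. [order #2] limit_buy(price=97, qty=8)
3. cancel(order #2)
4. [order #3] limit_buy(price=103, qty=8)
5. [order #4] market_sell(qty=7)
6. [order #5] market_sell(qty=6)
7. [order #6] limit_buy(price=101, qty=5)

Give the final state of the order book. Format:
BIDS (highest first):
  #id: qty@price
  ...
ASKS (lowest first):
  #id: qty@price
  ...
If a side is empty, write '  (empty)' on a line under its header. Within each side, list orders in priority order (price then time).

Answer: BIDS (highest first):
  #6: 5@101
ASKS (lowest first):
  (empty)

Derivation:
After op 1 [order #1] market_buy(qty=2): fills=none; bids=[-] asks=[-]
After op 2 [order #2] limit_buy(price=97, qty=8): fills=none; bids=[#2:8@97] asks=[-]
After op 3 cancel(order #2): fills=none; bids=[-] asks=[-]
After op 4 [order #3] limit_buy(price=103, qty=8): fills=none; bids=[#3:8@103] asks=[-]
After op 5 [order #4] market_sell(qty=7): fills=#3x#4:7@103; bids=[#3:1@103] asks=[-]
After op 6 [order #5] market_sell(qty=6): fills=#3x#5:1@103; bids=[-] asks=[-]
After op 7 [order #6] limit_buy(price=101, qty=5): fills=none; bids=[#6:5@101] asks=[-]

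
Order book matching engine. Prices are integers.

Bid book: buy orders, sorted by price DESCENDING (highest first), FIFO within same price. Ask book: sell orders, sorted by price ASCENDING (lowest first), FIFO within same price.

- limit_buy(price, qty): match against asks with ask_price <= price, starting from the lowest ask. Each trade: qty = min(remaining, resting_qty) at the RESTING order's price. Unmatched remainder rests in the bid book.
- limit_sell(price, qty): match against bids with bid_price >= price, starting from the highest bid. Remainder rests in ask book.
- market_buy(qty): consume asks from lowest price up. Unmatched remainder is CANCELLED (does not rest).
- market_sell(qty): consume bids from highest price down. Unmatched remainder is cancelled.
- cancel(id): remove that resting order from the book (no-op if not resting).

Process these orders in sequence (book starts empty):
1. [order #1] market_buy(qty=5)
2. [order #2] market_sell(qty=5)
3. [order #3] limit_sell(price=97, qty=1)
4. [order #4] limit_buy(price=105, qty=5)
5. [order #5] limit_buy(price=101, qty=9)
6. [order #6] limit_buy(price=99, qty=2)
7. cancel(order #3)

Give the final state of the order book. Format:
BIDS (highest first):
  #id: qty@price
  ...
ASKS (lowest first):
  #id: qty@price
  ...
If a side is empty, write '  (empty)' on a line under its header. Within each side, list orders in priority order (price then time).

After op 1 [order #1] market_buy(qty=5): fills=none; bids=[-] asks=[-]
After op 2 [order #2] market_sell(qty=5): fills=none; bids=[-] asks=[-]
After op 3 [order #3] limit_sell(price=97, qty=1): fills=none; bids=[-] asks=[#3:1@97]
After op 4 [order #4] limit_buy(price=105, qty=5): fills=#4x#3:1@97; bids=[#4:4@105] asks=[-]
After op 5 [order #5] limit_buy(price=101, qty=9): fills=none; bids=[#4:4@105 #5:9@101] asks=[-]
After op 6 [order #6] limit_buy(price=99, qty=2): fills=none; bids=[#4:4@105 #5:9@101 #6:2@99] asks=[-]
After op 7 cancel(order #3): fills=none; bids=[#4:4@105 #5:9@101 #6:2@99] asks=[-]

Answer: BIDS (highest first):
  #4: 4@105
  #5: 9@101
  #6: 2@99
ASKS (lowest first):
  (empty)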